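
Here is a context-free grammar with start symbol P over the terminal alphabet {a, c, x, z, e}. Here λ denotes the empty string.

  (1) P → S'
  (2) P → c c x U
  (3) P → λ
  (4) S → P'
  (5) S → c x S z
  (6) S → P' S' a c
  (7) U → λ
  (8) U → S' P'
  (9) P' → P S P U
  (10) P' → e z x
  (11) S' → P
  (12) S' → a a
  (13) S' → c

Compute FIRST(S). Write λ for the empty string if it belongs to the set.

FIRST(P): from P→S' we get {λ, a, c}; from P→c c x U we get {c}; from P→λ we get {λ}. So FIRST(P) = {λ, a, c}.
FIRST(S'): from S'→P we get {λ, a, c}; from S'→a a we get {a}; from S'→c we get {c}. So FIRST(S') = {λ, a, c}.
FIRST(S): from S→P' we get {a, c, e}; from S→c x S z we get {c}; from S→P' S' a c we get {a, c, e}. So FIRST(S) = {a, c, e}.
FIRST(P'): from P'→P S P U we get {a, c, e}; from P'→e z x we get {e}. So FIRST(P') = {a, c, e}.
FIRST(U): from U→λ we get {λ}; from U→S' P' we get {a, c, e}. So FIRST(U) = {λ, a, c, e}.

{a, c, e}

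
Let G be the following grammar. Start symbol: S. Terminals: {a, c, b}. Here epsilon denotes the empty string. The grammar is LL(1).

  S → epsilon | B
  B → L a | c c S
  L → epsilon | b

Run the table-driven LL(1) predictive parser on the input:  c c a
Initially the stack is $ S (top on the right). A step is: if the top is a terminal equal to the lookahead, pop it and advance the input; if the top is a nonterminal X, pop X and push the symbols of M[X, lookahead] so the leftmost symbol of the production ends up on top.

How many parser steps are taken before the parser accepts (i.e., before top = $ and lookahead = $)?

     Stack    Input    Action
  1  $ S      c c a $  expand S → B
  2  $ B      c c a $  expand B → c c S
  3  $ S c c  c c a $  match c
  4  $ S c    c a $    match c
  5  $ S      a $      expand S → B
  6  $ B      a $      expand B → L a
  7  $ a L    a $      expand L → epsilon
  8  $ a      a $      match a
Accept reached after 8 steps.

8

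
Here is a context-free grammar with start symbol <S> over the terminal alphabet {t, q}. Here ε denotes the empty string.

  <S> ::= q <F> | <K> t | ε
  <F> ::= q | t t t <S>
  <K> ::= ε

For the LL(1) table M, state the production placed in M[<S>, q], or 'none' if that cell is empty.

FIRST(<F>): from <F>::=q we get {q}; from <F>::=t t t <S> we get {t}. So FIRST(<F>) = {q, t}.
FIRST(<K>): from <K>::=ε we get {ε}. So FIRST(<K>) = {ε}.
FIRST(<S>): from <S>::=q <F> we get {q}; from <S>::=<K> t we get {t}; from <S>::=ε we get {ε}. So FIRST(<S>) = {ε, q, t}.
FOLLOW(<S>) includes $ since <S> is the start symbol.
FOLLOW(<S>): in <F>::=t t t <S>, the suffix after <S> is empty, so FOLLOW(<S>) ⊇ FOLLOW(<F>) = {$}. Thus FOLLOW(<S>) = {$}.
FOLLOW(<F>): in <S>::=q <F>, the suffix after <F> is empty, so FOLLOW(<F>) ⊇ FOLLOW(<S>) = {$}. Thus FOLLOW(<F>) = {$}.
For <S> ::= q <F>: FIRST(q <F>) = {q}, so it goes in M[<S>, t] for t ∈ {q}.
For <S> ::= <K> t: FIRST(<K> t) = {t}, so it goes in M[<S>, t] for t ∈ {t}.
For <S> ::= ε: FIRST(ε) = {ε}, so it goes in M[<S>, t] for t ∈ {}; since ε ∈ FIRST, also for every t ∈ FOLLOW(<S>) = {$}.

<S> ::= q <F>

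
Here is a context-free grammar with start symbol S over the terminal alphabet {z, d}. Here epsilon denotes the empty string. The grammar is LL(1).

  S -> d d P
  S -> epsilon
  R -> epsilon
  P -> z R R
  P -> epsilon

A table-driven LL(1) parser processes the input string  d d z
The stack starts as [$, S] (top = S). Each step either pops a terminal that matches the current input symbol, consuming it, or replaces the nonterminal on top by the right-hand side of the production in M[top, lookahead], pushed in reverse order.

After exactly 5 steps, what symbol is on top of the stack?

step 1: stack=$ S  input=d d z $  — expand S -> d d P
step 2: stack=$ P d d  input=d d z $  — match d
step 3: stack=$ P d  input=d z $  — match d
step 4: stack=$ P  input=z $  — expand P -> z R R
step 5: stack=$ R R z  input=z $  — match z
Stack after step 5: $ R R (top = R).

R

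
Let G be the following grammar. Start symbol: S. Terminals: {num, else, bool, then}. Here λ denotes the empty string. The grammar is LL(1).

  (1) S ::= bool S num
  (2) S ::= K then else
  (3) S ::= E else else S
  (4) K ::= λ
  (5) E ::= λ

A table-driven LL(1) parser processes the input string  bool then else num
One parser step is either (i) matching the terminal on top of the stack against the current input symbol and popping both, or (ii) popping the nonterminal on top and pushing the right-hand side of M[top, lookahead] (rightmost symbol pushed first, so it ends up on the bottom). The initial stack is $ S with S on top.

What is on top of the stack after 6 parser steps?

     Stack              Input                 Action
  1  $ S                bool then else num $  expand S ::= bool S num
  2  $ num S bool       bool then else num $  match bool
  3  $ num S            then else num $       expand S ::= K then else
  4  $ num else then K  then else num $       expand K ::= λ
  5  $ num else then    then else num $       match then
  6  $ num else         else num $            match else
Stack after step 6: $ num (top = num).

num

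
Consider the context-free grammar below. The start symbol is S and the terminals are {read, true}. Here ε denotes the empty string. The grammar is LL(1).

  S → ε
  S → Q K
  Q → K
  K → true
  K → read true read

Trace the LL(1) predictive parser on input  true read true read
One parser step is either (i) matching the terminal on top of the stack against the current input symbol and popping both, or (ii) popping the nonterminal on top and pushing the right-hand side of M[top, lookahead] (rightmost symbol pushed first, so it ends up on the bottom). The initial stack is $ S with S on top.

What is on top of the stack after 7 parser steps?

step 1: stack=$ S  input=true read true read $  — expand S → Q K
step 2: stack=$ K Q  input=true read true read $  — expand Q → K
step 3: stack=$ K K  input=true read true read $  — expand K → true
step 4: stack=$ K true  input=true read true read $  — match true
step 5: stack=$ K  input=read true read $  — expand K → read true read
step 6: stack=$ read true read  input=read true read $  — match read
step 7: stack=$ read true  input=true read $  — match true
Stack after step 7: $ read (top = read).

read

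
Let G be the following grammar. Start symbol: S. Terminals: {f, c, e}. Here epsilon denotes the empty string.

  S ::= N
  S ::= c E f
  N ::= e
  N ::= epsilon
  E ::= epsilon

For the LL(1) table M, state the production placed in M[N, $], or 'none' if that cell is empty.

FIRST(N) = {epsilon, e}
FIRST(E) = {epsilon}
FIRST(S) = {epsilon, c, e}  (via N)
FOLLOW(S) includes $ since S is the start symbol.
FOLLOW(S): S appears on no right-hand side. Thus FOLLOW(S) = {$}.
FOLLOW(N): in S::=N, the suffix after N is empty, so FOLLOW(N) ⊇ FOLLOW(S) = {$}. Thus FOLLOW(N) = {$}.
For N ::= e: FIRST(e) = {e}, so it goes in M[N, t] for t ∈ {e}.
For N ::= epsilon: FIRST(epsilon) = {epsilon}, so it goes in M[N, t] for t ∈ {}; since epsilon ∈ FIRST, also for every t ∈ FOLLOW(N) = {$}.

N ::= epsilon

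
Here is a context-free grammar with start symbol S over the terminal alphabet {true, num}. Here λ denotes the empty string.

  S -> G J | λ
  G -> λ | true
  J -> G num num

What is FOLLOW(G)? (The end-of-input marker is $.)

FIRST(G): from G->λ we get {λ}; from G->true we get {true}. So FIRST(G) = {λ, true}.
FIRST(J): from J->G num num we get {num, true}. So FIRST(J) = {num, true}.
FIRST(S): from S->G J we get {num, true}; from S->λ we get {λ}. So FIRST(S) = {λ, num, true}.
FOLLOW(S) includes $ since S is the start symbol.
FOLLOW(S): S appears on no right-hand side. Thus FOLLOW(S) = {$}.
FOLLOW(G): in S->G J, G is followed by J with FIRST {num, true}; in J->G num num, G is followed by num num with FIRST {num}. Thus FOLLOW(G) = {num, true}.
FOLLOW(J): in S->G J, the suffix after J is empty, so FOLLOW(J) ⊇ FOLLOW(S) = {$}. Thus FOLLOW(J) = {$}.

{num, true}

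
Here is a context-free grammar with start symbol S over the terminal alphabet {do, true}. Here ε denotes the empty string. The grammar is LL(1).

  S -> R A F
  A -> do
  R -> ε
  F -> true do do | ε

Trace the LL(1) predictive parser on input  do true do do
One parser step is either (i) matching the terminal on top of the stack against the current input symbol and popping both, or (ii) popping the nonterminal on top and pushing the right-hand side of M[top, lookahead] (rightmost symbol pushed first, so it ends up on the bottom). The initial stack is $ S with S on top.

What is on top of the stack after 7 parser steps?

     Stack         Input            Action
  1  $ S           do true do do $  expand S -> R A F
  2  $ F A R       do true do do $  expand R -> ε
  3  $ F A         do true do do $  expand A -> do
  4  $ F do        do true do do $  match do
  5  $ F           true do do $     expand F -> true do do
  6  $ do do true  true do do $     match true
  7  $ do do       do do $          match do
Stack after step 7: $ do (top = do).

do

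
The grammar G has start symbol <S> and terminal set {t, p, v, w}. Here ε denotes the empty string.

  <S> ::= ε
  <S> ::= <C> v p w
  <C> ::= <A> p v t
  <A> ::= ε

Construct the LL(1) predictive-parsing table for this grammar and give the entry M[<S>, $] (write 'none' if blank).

FIRST(<A>): from <A>::=ε we get {ε}. So FIRST(<A>) = {ε}.
FIRST(<C>): from <C>::=<A> p v t we get {p}. So FIRST(<C>) = {p}.
FIRST(<S>): from <S>::=ε we get {ε}; from <S>::=<C> v p w we get {p}. So FIRST(<S>) = {ε, p}.
FOLLOW(<S>) includes $ since <S> is the start symbol.
FOLLOW(<S>): <S> appears on no right-hand side. Thus FOLLOW(<S>) = {$}.
For <S> ::= ε: FIRST(ε) = {ε}, so it goes in M[<S>, t] for t ∈ {}; since ε ∈ FIRST, also for every t ∈ FOLLOW(<S>) = {$}.
For <S> ::= <C> v p w: FIRST(<C> v p w) = {p}, so it goes in M[<S>, t] for t ∈ {p}.

<S> ::= ε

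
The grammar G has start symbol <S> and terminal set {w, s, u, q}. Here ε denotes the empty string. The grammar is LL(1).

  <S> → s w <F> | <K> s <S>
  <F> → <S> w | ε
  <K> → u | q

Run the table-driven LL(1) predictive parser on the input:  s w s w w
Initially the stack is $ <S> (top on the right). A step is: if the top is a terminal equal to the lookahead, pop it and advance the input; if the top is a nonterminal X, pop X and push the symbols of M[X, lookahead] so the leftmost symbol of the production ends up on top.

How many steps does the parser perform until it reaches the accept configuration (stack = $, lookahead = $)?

step 1: stack=$ <S>  input=s w s w w $  — expand <S> → s w <F>
step 2: stack=$ <F> w s  input=s w s w w $  — match s
step 3: stack=$ <F> w  input=w s w w $  — match w
step 4: stack=$ <F>  input=s w w $  — expand <F> → <S> w
step 5: stack=$ w <S>  input=s w w $  — expand <S> → s w <F>
step 6: stack=$ w <F> w s  input=s w w $  — match s
step 7: stack=$ w <F> w  input=w w $  — match w
step 8: stack=$ w <F>  input=w $  — expand <F> → ε
step 9: stack=$ w  input=w $  — match w
Accept reached after 9 steps.

9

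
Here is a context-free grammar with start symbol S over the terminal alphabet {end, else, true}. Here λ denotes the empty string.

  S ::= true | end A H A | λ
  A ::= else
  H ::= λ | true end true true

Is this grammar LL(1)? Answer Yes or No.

FIRST(S) = {λ, end, true}
FIRST(A) = {else}
FIRST(H) = {λ, true}
FOLLOW(S) = {$}
FOLLOW(A) = {$, else, true}
FOLLOW(H) = {else}
Each cell of M receives at most one production.

Yes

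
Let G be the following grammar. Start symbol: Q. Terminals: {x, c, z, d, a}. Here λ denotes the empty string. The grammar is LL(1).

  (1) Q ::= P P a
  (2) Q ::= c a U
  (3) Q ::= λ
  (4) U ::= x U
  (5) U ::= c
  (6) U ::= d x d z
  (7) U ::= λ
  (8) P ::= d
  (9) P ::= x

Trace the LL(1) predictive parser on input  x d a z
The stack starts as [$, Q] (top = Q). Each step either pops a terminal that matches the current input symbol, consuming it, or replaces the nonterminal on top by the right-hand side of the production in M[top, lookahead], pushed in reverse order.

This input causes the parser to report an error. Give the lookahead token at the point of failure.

z

     Stack    Input      Action
  1  $ Q      x d a z $  expand Q ::= P P a
  2  $ a P P  x d a z $  expand P ::= x
  3  $ a P x  x d a z $  match x
  4  $ a P    d a z $    expand P ::= d
  5  $ a d    d a z $    match d
  6  $ a      a z $      match a
  7  $        z $        error: stack empty but input remains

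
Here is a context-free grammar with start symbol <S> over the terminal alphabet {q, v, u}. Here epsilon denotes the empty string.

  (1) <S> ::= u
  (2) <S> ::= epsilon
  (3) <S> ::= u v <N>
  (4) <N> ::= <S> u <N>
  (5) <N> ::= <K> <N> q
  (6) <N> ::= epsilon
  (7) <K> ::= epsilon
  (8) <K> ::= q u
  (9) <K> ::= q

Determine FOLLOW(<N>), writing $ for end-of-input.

FIRST(<S>) = {epsilon, u}
FIRST(<K>) = {epsilon, q}
FIRST(<N>) = {epsilon, q, u}  (via <S> u <N>, <K> <N> q)
FOLLOW(<S>) includes $ since <S> is the start symbol.
FOLLOW(<S>): in <N>::=<S> u <N>, <S> is followed by u <N> with FIRST {u}. Thus FOLLOW(<S>) = {$, u}.
FOLLOW(<N>): in <S>::=u v <N>, the suffix after <N> is empty, so FOLLOW(<N>) ⊇ FOLLOW(<S>) = {$, u}; in <N>::=<S> u <N>, the suffix after <N> is empty (adds nothing new); in <N>::=<K> <N> q, <N> is followed by q with FIRST {q}. Thus FOLLOW(<N>) = {$, q, u}.
FOLLOW(<K>): in <N>::=<K> <N> q, <K> is followed by <N> q with FIRST {q, u}. Thus FOLLOW(<K>) = {q, u}.

{$, q, u}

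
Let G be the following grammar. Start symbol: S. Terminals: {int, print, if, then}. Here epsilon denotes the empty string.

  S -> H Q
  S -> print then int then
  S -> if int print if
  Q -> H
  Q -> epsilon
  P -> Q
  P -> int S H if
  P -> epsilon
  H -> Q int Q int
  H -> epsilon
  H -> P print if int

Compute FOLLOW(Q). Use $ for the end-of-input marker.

FIRST(S): from S->H Q we get {epsilon, int, print}; from S->print then int then we get {print}; from S->if int print if we get {if}. So FIRST(S) = {epsilon, if, int, print}.
FIRST(Q): from Q->H we get {epsilon, int, print}; from Q->epsilon we get {epsilon}. So FIRST(Q) = {epsilon, int, print}.
FIRST(P): from P->Q we get {epsilon, int, print}; from P->int S H if we get {int}; from P->epsilon we get {epsilon}. So FIRST(P) = {epsilon, int, print}.
FIRST(H): from H->Q int Q int we get {int, print}; from H->epsilon we get {epsilon}; from H->P print if int we get {int, print}. So FIRST(H) = {epsilon, int, print}.
FOLLOW(S) includes $ since S is the start symbol.
FOLLOW(S): in P->int S H if, S is followed by H if with FIRST {if, int, print}. Thus FOLLOW(S) = {$, if, int, print}.
FOLLOW(P): in H->P print if int, P is followed by print if int with FIRST {print}. Thus FOLLOW(P) = {print}.
FOLLOW(Q): in S->H Q, the suffix after Q is empty, so FOLLOW(Q) ⊇ FOLLOW(S) = {$, if, int, print}; in P->Q, the suffix after Q is empty, so FOLLOW(Q) ⊇ FOLLOW(P) = {print}; in H->Q int Q int (occurrence 1), Q is followed by int Q int with FIRST {int}; in H->Q int Q int (occurrence 2), Q is followed by int with FIRST {int}. Thus FOLLOW(Q) = {$, if, int, print}.
FOLLOW(H): in S->H Q, H is followed by Q with FIRST {epsilon, int, print}; in S->H Q, the suffix after H is nullable, so FOLLOW(H) ⊇ FOLLOW(S) = {$, if, int, print}; in Q->H, the suffix after H is empty, so FOLLOW(H) ⊇ FOLLOW(Q) = {$, if, int, print}; in P->int S H if, H is followed by if with FIRST {if}. Thus FOLLOW(H) = {$, if, int, print}.

{$, if, int, print}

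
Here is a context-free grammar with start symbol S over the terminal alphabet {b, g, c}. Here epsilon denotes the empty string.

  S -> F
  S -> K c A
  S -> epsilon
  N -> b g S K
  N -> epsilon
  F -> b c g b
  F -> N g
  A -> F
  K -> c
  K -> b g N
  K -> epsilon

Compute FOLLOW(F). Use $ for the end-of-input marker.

{$, b, c, g}

FIRST(N): from N->b g S K we get {b}; from N->epsilon we get {epsilon}. So FIRST(N) = {epsilon, b}.
FIRST(K): from K->c we get {c}; from K->b g N we get {b}; from K->epsilon we get {epsilon}. So FIRST(K) = {epsilon, b, c}.
FIRST(F): from F->b c g b we get {b}; from F->N g we get {b, g}. So FIRST(F) = {b, g}.
FIRST(S): from S->F we get {b, g}; from S->K c A we get {b, c}; from S->epsilon we get {epsilon}. So FIRST(S) = {epsilon, b, c, g}.
FIRST(A): from A->F we get {b, g}. So FIRST(A) = {b, g}.
FOLLOW(S) includes $ since S is the start symbol.
FOLLOW(S): in N->b g S K, S is followed by K with FIRST {epsilon, b, c}; in N->b g S K, the suffix after S is nullable, so FOLLOW(S) ⊇ FOLLOW(N) = {c, g}. Thus FOLLOW(S) = {$, b, c, g}.
FOLLOW(A): in S->K c A, the suffix after A is empty, so FOLLOW(A) ⊇ FOLLOW(S) = {$, b, c, g}. Thus FOLLOW(A) = {$, b, c, g}.
FOLLOW(F): in S->F, the suffix after F is empty, so FOLLOW(F) ⊇ FOLLOW(S) = {$, b, c, g}; in A->F, the suffix after F is empty, so FOLLOW(F) ⊇ FOLLOW(A) = {$, b, c, g}. Thus FOLLOW(F) = {$, b, c, g}.
FOLLOW(N): in F->N g, N is followed by g with FIRST {g}; in K->b g N, the suffix after N is empty, so FOLLOW(N) ⊇ FOLLOW(K) = {c, g}. Thus FOLLOW(N) = {c, g}.
FOLLOW(K): in S->K c A, K is followed by c A with FIRST {c}; in N->b g S K, the suffix after K is empty, so FOLLOW(K) ⊇ FOLLOW(N) = {c, g}. Thus FOLLOW(K) = {c, g}.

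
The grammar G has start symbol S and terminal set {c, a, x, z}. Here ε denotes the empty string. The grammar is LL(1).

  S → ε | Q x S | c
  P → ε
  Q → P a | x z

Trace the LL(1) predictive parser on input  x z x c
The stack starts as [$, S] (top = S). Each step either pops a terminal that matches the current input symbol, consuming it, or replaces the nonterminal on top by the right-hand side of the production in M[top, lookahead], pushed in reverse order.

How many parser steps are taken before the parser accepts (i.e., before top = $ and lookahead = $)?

     Stack      Input      Action
  1  $ S        x z x c $  expand S → Q x S
  2  $ S x Q    x z x c $  expand Q → x z
  3  $ S x z x  x z x c $  match x
  4  $ S x z    z x c $    match z
  5  $ S x      x c $      match x
  6  $ S        c $        expand S → c
  7  $ c        c $        match c
Accept reached after 7 steps.

7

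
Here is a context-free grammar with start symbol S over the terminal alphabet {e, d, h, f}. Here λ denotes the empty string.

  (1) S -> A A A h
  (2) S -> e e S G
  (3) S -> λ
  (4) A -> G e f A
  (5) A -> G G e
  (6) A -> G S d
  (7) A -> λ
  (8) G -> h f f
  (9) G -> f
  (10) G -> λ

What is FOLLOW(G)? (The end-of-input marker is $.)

{$, d, e, f, h}

FIRST(G) = {λ, f, h}
FIRST(S) = {λ, d, e, f, h}  (via A A A h)
FIRST(A) = {λ, d, e, f, h}  (via G e f A, G G e, G S d)
FOLLOW(S) includes $ since S is the start symbol.
FOLLOW(S): in S->e e S G, S is followed by G with FIRST {λ, f, h}; in S->e e S G, the suffix after S is nullable (adds nothing new); in A->G S d, S is followed by d with FIRST {d}. Thus FOLLOW(S) = {$, d, f, h}.
FOLLOW(A): in S->A A A h (occurrence 1), A is followed by A A h with FIRST {d, e, f, h}; in S->A A A h (occurrence 2), A is followed by A h with FIRST {d, e, f, h}; in S->A A A h (occurrence 3), A is followed by h with FIRST {h}; in A->G e f A, the suffix after A is empty (adds nothing new). Thus FOLLOW(A) = {d, e, f, h}.
FOLLOW(G): in S->e e S G, the suffix after G is empty, so FOLLOW(G) ⊇ FOLLOW(S) = {$, d, f, h}; in A->G e f A, G is followed by e f A with FIRST {e}; in A->G G e (occurrence 1), G is followed by G e with FIRST {e, f, h}; in A->G G e (occurrence 2), G is followed by e with FIRST {e}; in A->G S d, G is followed by S d with FIRST {d, e, f, h}. Thus FOLLOW(G) = {$, d, e, f, h}.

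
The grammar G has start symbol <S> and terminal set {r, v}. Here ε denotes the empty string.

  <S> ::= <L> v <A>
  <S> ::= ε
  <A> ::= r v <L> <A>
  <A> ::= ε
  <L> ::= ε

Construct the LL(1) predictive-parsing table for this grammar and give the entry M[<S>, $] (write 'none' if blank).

FIRST(<A>): from <A>::=r v <L> <A> we get {r}; from <A>::=ε we get {ε}. So FIRST(<A>) = {ε, r}.
FIRST(<L>): from <L>::=ε we get {ε}. So FIRST(<L>) = {ε}.
FIRST(<S>): from <S>::=<L> v <A> we get {v}; from <S>::=ε we get {ε}. So FIRST(<S>) = {ε, v}.
FOLLOW(<S>) includes $ since <S> is the start symbol.
FOLLOW(<S>): <S> appears on no right-hand side. Thus FOLLOW(<S>) = {$}.
For <S> ::= <L> v <A>: FIRST(<L> v <A>) = {v}, so it goes in M[<S>, t] for t ∈ {v}.
For <S> ::= ε: FIRST(ε) = {ε}, so it goes in M[<S>, t] for t ∈ {}; since ε ∈ FIRST, also for every t ∈ FOLLOW(<S>) = {$}.

<S> ::= ε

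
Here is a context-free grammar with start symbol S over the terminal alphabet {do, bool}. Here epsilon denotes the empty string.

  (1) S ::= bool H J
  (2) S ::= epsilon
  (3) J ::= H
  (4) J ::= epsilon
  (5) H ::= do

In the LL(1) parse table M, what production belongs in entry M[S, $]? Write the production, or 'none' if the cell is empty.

S ::= epsilon

FIRST(S) = {epsilon, bool}
FIRST(H) = {do}
FIRST(J) = {epsilon, do}  (via H)
FOLLOW(S) includes $ since S is the start symbol.
FOLLOW(S): S appears on no right-hand side. Thus FOLLOW(S) = {$}.
For S ::= bool H J: FIRST(bool H J) = {bool}, so it goes in M[S, t] for t ∈ {bool}.
For S ::= epsilon: FIRST(epsilon) = {epsilon}, so it goes in M[S, t] for t ∈ {}; since epsilon ∈ FIRST, also for every t ∈ FOLLOW(S) = {$}.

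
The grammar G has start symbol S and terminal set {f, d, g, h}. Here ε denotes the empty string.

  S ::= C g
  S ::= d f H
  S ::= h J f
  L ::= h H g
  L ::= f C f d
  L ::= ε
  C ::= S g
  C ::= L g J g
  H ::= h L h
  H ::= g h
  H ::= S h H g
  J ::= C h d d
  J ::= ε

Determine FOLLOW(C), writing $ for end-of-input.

{f, g, h}

FIRST(L): from L::=h H g we get {h}; from L::=f C f d we get {f}; from L::=ε we get {ε}. So FIRST(L) = {ε, f, h}.
FIRST(S): from S::=C g we get {d, f, g, h}; from S::=d f H we get {d}; from S::=h J f we get {h}. So FIRST(S) = {d, f, g, h}.
FIRST(C): from C::=S g we get {d, f, g, h}; from C::=L g J g we get {f, g, h}. So FIRST(C) = {d, f, g, h}.
FIRST(H): from H::=h L h we get {h}; from H::=g h we get {g}; from H::=S h H g we get {d, f, g, h}. So FIRST(H) = {d, f, g, h}.
FIRST(J): from J::=C h d d we get {d, f, g, h}; from J::=ε we get {ε}. So FIRST(J) = {ε, d, f, g, h}.
FOLLOW(S) includes $ since S is the start symbol.
FOLLOW(S): in C::=S g, S is followed by g with FIRST {g}; in H::=S h H g, S is followed by h H g with FIRST {h}. Thus FOLLOW(S) = {$, g, h}.
FOLLOW(L): in C::=L g J g, L is followed by g J g with FIRST {g}; in H::=h L h, L is followed by h with FIRST {h}. Thus FOLLOW(L) = {g, h}.
FOLLOW(C): in S::=C g, C is followed by g with FIRST {g}; in L::=f C f d, C is followed by f d with FIRST {f}; in J::=C h d d, C is followed by h d d with FIRST {h}. Thus FOLLOW(C) = {f, g, h}.
FOLLOW(H): in S::=d f H, the suffix after H is empty, so FOLLOW(H) ⊇ FOLLOW(S) = {$, g, h}; in L::=h H g, H is followed by g with FIRST {g}; in H::=S h H g, H is followed by g with FIRST {g}. Thus FOLLOW(H) = {$, g, h}.
FOLLOW(J): in S::=h J f, J is followed by f with FIRST {f}; in C::=L g J g, J is followed by g with FIRST {g}. Thus FOLLOW(J) = {f, g}.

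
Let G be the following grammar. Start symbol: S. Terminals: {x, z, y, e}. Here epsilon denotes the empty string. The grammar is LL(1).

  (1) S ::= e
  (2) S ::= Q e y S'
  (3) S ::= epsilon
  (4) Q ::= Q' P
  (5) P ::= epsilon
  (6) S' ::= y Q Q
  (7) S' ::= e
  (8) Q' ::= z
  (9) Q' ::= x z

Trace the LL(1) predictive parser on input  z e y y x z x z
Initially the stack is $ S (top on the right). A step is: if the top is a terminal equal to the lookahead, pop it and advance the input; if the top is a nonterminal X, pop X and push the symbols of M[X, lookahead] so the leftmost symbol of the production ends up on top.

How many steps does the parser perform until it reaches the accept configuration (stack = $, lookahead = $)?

step 1: stack=$ S  input=z e y y x z x z $  — expand S ::= Q e y S'
step 2: stack=$ S' y e Q  input=z e y y x z x z $  — expand Q ::= Q' P
step 3: stack=$ S' y e P Q'  input=z e y y x z x z $  — expand Q' ::= z
step 4: stack=$ S' y e P z  input=z e y y x z x z $  — match z
step 5: stack=$ S' y e P  input=e y y x z x z $  — expand P ::= epsilon
step 6: stack=$ S' y e  input=e y y x z x z $  — match e
step 7: stack=$ S' y  input=y y x z x z $  — match y
step 8: stack=$ S'  input=y x z x z $  — expand S' ::= y Q Q
step 9: stack=$ Q Q y  input=y x z x z $  — match y
step 10: stack=$ Q Q  input=x z x z $  — expand Q ::= Q' P
step 11: stack=$ Q P Q'  input=x z x z $  — expand Q' ::= x z
step 12: stack=$ Q P z x  input=x z x z $  — match x
step 13: stack=$ Q P z  input=z x z $  — match z
step 14: stack=$ Q P  input=x z $  — expand P ::= epsilon
step 15: stack=$ Q  input=x z $  — expand Q ::= Q' P
step 16: stack=$ P Q'  input=x z $  — expand Q' ::= x z
step 17: stack=$ P z x  input=x z $  — match x
step 18: stack=$ P z  input=z $  — match z
step 19: stack=$ P  input=$  — expand P ::= epsilon
Accept reached after 19 steps.

19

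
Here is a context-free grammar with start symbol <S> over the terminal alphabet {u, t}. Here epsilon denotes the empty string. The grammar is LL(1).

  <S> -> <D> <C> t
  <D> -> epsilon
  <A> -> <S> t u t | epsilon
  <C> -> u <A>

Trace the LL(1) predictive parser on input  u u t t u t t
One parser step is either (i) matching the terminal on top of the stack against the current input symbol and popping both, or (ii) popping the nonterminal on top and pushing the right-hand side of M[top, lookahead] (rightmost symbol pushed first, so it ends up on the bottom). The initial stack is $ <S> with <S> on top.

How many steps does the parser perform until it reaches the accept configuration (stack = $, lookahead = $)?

      Stack                Input            Action
   1  $ <S>                u u t t u t t $  expand <S> -> <D> <C> t
   2  $ t <C> <D>          u u t t u t t $  expand <D> -> epsilon
   3  $ t <C>              u u t t u t t $  expand <C> -> u <A>
   4  $ t <A> u            u u t t u t t $  match u
   5  $ t <A>              u t t u t t $    expand <A> -> <S> t u t
   6  $ t t u t <S>        u t t u t t $    expand <S> -> <D> <C> t
   7  $ t t u t t <C> <D>  u t t u t t $    expand <D> -> epsilon
   8  $ t t u t t <C>      u t t u t t $    expand <C> -> u <A>
   9  $ t t u t t <A> u    u t t u t t $    match u
  10  $ t t u t t <A>      t t u t t $      expand <A> -> epsilon
  11  $ t t u t t          t t u t t $      match t
  12  $ t t u t            t u t t $        match t
  13  $ t t u              u t t $          match u
  14  $ t t                t t $            match t
  15  $ t                  t $              match t
Accept reached after 15 steps.

15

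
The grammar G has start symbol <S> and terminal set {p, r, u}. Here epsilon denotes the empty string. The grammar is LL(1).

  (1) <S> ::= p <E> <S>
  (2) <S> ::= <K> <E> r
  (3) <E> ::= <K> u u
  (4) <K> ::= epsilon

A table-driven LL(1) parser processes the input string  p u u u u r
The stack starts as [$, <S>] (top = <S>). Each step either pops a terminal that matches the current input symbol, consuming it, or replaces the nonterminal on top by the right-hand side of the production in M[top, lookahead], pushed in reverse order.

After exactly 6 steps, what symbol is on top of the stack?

<S>

     Stack          Input          Action
  1  $ <S>          p u u u u r $  expand <S> ::= p <E> <S>
  2  $ <S> <E> p    p u u u u r $  match p
  3  $ <S> <E>      u u u u r $    expand <E> ::= <K> u u
  4  $ <S> u u <K>  u u u u r $    expand <K> ::= epsilon
  5  $ <S> u u      u u u u r $    match u
  6  $ <S> u        u u u r $      match u
Stack after step 6: $ <S> (top = <S>).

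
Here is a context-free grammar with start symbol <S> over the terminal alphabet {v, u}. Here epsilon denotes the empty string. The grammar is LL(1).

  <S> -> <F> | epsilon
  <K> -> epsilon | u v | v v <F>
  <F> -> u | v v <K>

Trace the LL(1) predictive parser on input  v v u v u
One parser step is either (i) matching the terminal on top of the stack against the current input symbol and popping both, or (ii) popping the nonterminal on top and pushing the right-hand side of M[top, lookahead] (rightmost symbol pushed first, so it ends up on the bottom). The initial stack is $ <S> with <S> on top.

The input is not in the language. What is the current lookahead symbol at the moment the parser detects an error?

step 1: stack=$ <S>  input=v v u v u $  — expand <S> -> <F>
step 2: stack=$ <F>  input=v v u v u $  — expand <F> -> v v <K>
step 3: stack=$ <K> v v  input=v v u v u $  — match v
step 4: stack=$ <K> v  input=v u v u $  — match v
step 5: stack=$ <K>  input=u v u $  — expand <K> -> u v
step 6: stack=$ v u  input=u v u $  — match u
step 7: stack=$ v  input=v u $  — match v
step 8: stack=$  input=u $  — error: stack empty but input remains

u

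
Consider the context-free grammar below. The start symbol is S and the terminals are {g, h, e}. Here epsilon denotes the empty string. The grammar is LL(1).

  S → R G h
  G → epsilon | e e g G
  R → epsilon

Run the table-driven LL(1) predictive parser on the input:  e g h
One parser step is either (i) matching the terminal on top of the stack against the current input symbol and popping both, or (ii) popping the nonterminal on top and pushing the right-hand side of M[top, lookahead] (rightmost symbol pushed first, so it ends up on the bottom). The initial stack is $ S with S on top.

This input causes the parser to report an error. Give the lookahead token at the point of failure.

g

step 1: stack=$ S  input=e g h $  — expand S → R G h
step 2: stack=$ h G R  input=e g h $  — expand R → epsilon
step 3: stack=$ h G  input=e g h $  — expand G → e e g G
step 4: stack=$ h G g e e  input=e g h $  — match e
step 5: stack=$ h G g e  input=g h $  — error: top is terminal e but lookahead is g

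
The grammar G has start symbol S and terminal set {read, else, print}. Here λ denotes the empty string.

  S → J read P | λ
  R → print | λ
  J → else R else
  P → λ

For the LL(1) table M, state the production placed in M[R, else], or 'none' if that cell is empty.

R → λ

FIRST(R): from R→print we get {print}; from R→λ we get {λ}. So FIRST(R) = {λ, print}.
FIRST(J): from J→else R else we get {else}. So FIRST(J) = {else}.
FIRST(P): from P→λ we get {λ}. So FIRST(P) = {λ}.
FIRST(S): from S→J read P we get {else}; from S→λ we get {λ}. So FIRST(S) = {λ, else}.
FOLLOW(S) includes $ since S is the start symbol.
FOLLOW(R): in J→else R else, R is followed by else with FIRST {else}. Thus FOLLOW(R) = {else}.
For R → print: FIRST(print) = {print}, so it goes in M[R, t] for t ∈ {print}.
For R → λ: FIRST(λ) = {λ}, so it goes in M[R, t] for t ∈ {}; since λ ∈ FIRST, also for every t ∈ FOLLOW(R) = {else}.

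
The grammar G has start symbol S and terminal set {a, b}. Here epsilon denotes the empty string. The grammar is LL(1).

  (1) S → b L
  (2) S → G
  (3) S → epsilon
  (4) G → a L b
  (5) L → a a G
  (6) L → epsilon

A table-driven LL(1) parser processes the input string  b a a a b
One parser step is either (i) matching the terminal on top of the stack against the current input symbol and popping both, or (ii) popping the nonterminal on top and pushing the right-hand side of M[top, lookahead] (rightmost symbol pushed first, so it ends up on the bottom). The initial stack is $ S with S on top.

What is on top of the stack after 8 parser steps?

b

step 1: stack=$ S  input=b a a a b $  — expand S → b L
step 2: stack=$ L b  input=b a a a b $  — match b
step 3: stack=$ L  input=a a a b $  — expand L → a a G
step 4: stack=$ G a a  input=a a a b $  — match a
step 5: stack=$ G a  input=a a b $  — match a
step 6: stack=$ G  input=a b $  — expand G → a L b
step 7: stack=$ b L a  input=a b $  — match a
step 8: stack=$ b L  input=b $  — expand L → epsilon
Stack after step 8: $ b (top = b).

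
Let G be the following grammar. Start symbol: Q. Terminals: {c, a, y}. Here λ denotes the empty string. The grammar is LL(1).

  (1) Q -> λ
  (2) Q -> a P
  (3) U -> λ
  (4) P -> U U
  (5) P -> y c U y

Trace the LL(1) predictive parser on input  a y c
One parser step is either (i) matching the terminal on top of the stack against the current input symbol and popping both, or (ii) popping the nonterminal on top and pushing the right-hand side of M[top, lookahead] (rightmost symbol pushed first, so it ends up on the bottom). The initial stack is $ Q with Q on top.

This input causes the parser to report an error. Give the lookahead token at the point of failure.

$

     Stack      Input    Action
  1  $ Q        a y c $  expand Q -> a P
  2  $ P a      a y c $  match a
  3  $ P        y c $    expand P -> y c U y
  4  $ y U c y  y c $    match y
  5  $ y U c    c $      match c
  6  $ y U      $        expand U -> λ
  7  $ y        $        error: top is terminal y but lookahead is $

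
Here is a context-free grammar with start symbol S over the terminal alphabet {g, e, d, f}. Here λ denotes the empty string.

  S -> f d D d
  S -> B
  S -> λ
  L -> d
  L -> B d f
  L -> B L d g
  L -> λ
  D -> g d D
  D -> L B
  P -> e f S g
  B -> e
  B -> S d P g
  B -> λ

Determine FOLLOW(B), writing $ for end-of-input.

{$, d, e, f, g}

FIRST(P): from P->e f S g we get {e}. So FIRST(P) = {e}.
FIRST(S): from S->f d D d we get {f}; from S->B we get {λ, d, e, f}; from S->λ we get {λ}. So FIRST(S) = {λ, d, e, f}.
FIRST(B): from B->e we get {e}; from B->S d P g we get {d, e, f}; from B->λ we get {λ}. So FIRST(B) = {λ, d, e, f}.
FIRST(L): from L->d we get {d}; from L->B d f we get {d, e, f}; from L->B L d g we get {d, e, f}; from L->λ we get {λ}. So FIRST(L) = {λ, d, e, f}.
FIRST(D): from D->g d D we get {g}; from D->L B we get {λ, d, e, f}. So FIRST(D) = {λ, d, e, f, g}.
FOLLOW(S) includes $ since S is the start symbol.
FOLLOW(S): in P->e f S g, S is followed by g with FIRST {g}; in B->S d P g, S is followed by d P g with FIRST {d}. Thus FOLLOW(S) = {$, d, g}.
FOLLOW(D): in S->f d D d, D is followed by d with FIRST {d}; in D->g d D, the suffix after D is empty (adds nothing new). Thus FOLLOW(D) = {d}.
FOLLOW(L): in L->B L d g, L is followed by d g with FIRST {d}; in D->L B, L is followed by B with FIRST {λ, d, e, f}; in D->L B, the suffix after L is nullable, so FOLLOW(L) ⊇ FOLLOW(D) = {d}. Thus FOLLOW(L) = {d, e, f}.
FOLLOW(P): in B->S d P g, P is followed by g with FIRST {g}. Thus FOLLOW(P) = {g}.
FOLLOW(B): in S->B, the suffix after B is empty, so FOLLOW(B) ⊇ FOLLOW(S) = {$, d, g}; in L->B d f, B is followed by d f with FIRST {d}; in L->B L d g, B is followed by L d g with FIRST {d, e, f}; in D->L B, the suffix after B is empty, so FOLLOW(B) ⊇ FOLLOW(D) = {d}. Thus FOLLOW(B) = {$, d, e, f, g}.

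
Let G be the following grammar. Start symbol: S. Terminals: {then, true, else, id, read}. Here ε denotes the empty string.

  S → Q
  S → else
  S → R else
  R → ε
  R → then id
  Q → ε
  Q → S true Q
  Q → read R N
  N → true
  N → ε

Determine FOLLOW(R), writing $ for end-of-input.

FIRST(R) = {ε, then}
FIRST(N) = {ε, true}
FIRST(S) = {ε, else, read, then, true}  (via Q, R else)
FIRST(Q) = {ε, else, read, then, true}  (via S true Q)
FOLLOW(S) includes $ since S is the start symbol.
FOLLOW(S): in Q→S true Q, S is followed by true Q with FIRST {true}. Thus FOLLOW(S) = {$, true}.
FOLLOW(Q): in S→Q, the suffix after Q is empty, so FOLLOW(Q) ⊇ FOLLOW(S) = {$, true}; in Q→S true Q, the suffix after Q is empty (adds nothing new). Thus FOLLOW(Q) = {$, true}.
FOLLOW(R): in S→R else, R is followed by else with FIRST {else}; in Q→read R N, R is followed by N with FIRST {ε, true}; in Q→read R N, the suffix after R is nullable, so FOLLOW(R) ⊇ FOLLOW(Q) = {$, true}. Thus FOLLOW(R) = {$, else, true}.
FOLLOW(N): in Q→read R N, the suffix after N is empty, so FOLLOW(N) ⊇ FOLLOW(Q) = {$, true}. Thus FOLLOW(N) = {$, true}.

{$, else, true}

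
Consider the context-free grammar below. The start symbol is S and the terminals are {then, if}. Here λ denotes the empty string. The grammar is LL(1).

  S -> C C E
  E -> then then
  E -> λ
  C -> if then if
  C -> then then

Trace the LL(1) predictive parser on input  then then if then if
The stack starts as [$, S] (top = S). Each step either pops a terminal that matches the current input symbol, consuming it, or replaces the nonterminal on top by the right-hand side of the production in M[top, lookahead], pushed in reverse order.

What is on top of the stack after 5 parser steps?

     Stack            Input                   Action
  1  $ S              then then if then if $  expand S -> C C E
  2  $ E C C          then then if then if $  expand C -> then then
  3  $ E C then then  then then if then if $  match then
  4  $ E C then       then if then if $       match then
  5  $ E C            if then if $            expand C -> if then if
Stack after step 5: $ E if then if (top = if).

if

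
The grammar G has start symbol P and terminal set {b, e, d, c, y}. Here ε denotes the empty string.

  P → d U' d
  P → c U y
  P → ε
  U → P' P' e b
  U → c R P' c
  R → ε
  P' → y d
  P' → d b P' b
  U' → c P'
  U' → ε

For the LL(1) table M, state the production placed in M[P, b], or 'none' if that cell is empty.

FIRST(P): from P→d U' d we get {d}; from P→c U y we get {c}; from P→ε we get {ε}. So FIRST(P) = {ε, c, d}.
FIRST(R): from R→ε we get {ε}. So FIRST(R) = {ε}.
FIRST(P'): from P'→y d we get {y}; from P'→d b P' b we get {d}. So FIRST(P') = {d, y}.
FIRST(U'): from U'→c P' we get {c}; from U'→ε we get {ε}. So FIRST(U') = {ε, c}.
FIRST(U): from U→P' P' e b we get {d, y}; from U→c R P' c we get {c}. So FIRST(U) = {c, d, y}.
FOLLOW(P) includes $ since P is the start symbol.
FOLLOW(P): P appears on no right-hand side. Thus FOLLOW(P) = {$}.
For P → d U' d: FIRST(d U' d) = {d}, so it goes in M[P, t] for t ∈ {d}.
For P → c U y: FIRST(c U y) = {c}, so it goes in M[P, t] for t ∈ {c}.
For P → ε: FIRST(ε) = {ε}, so it goes in M[P, t] for t ∈ {}; since ε ∈ FIRST, also for every t ∈ FOLLOW(P) = {$}.
None of these place a production in M[P, b].

none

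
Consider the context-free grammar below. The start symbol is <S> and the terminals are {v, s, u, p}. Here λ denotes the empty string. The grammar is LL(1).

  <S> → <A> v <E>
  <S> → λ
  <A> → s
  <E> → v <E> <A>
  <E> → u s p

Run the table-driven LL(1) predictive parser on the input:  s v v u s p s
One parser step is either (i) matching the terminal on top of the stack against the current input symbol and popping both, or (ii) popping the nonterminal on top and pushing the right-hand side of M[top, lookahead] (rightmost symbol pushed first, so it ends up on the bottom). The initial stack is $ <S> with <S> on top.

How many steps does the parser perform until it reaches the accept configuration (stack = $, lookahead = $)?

12

      Stack        Input            Action
   1  $ <S>        s v v u s p s $  expand <S> → <A> v <E>
   2  $ <E> v <A>  s v v u s p s $  expand <A> → s
   3  $ <E> v s    s v v u s p s $  match s
   4  $ <E> v      v v u s p s $    match v
   5  $ <E>        v u s p s $      expand <E> → v <E> <A>
   6  $ <A> <E> v  v u s p s $      match v
   7  $ <A> <E>    u s p s $        expand <E> → u s p
   8  $ <A> p s u  u s p s $        match u
   9  $ <A> p s    s p s $          match s
  10  $ <A> p      p s $            match p
  11  $ <A>        s $              expand <A> → s
  12  $ s          s $              match s
Accept reached after 12 steps.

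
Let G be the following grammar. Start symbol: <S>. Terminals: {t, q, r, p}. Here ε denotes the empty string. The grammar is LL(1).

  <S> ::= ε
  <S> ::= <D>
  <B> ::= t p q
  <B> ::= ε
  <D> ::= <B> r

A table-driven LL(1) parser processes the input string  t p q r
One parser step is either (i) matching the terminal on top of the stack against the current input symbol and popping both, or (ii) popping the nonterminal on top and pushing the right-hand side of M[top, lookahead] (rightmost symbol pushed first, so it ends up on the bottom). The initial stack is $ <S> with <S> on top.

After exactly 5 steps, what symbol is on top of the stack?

q

     Stack      Input      Action
  1  $ <S>      t p q r $  expand <S> ::= <D>
  2  $ <D>      t p q r $  expand <D> ::= <B> r
  3  $ r <B>    t p q r $  expand <B> ::= t p q
  4  $ r q p t  t p q r $  match t
  5  $ r q p    p q r $    match p
Stack after step 5: $ r q (top = q).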